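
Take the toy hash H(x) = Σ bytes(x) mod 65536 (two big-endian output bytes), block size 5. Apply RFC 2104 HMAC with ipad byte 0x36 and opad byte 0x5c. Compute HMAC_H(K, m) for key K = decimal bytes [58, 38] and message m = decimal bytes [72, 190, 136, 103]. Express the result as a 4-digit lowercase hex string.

Key decimal bytes [58, 38] = 3a 26 is 2 bytes ≤ B = 5; zero-pad to 5 bytes: K' = 3a 26 00 00 00.
K' ⊕ ipad = 0c 10 36 36 36.  K' ⊕ opad = 66 7a 5c 5c 5c.
Inner input = (K'⊕ipad) ∥ m = 0c 10 36 36 36 ∥ 48 be 88 67.
Inner hash: sum = 12+16+54+54+54+72+190+136+103 = 691 → 02 b3.
Outer input = (K'⊕opad) ∥ inner = 66 7a 5c 5c 5c ∥ 02 b3.
Outer hash (tag): sum = 102+122+92+92+92+2+179 = 681 → 02 a9.

02a9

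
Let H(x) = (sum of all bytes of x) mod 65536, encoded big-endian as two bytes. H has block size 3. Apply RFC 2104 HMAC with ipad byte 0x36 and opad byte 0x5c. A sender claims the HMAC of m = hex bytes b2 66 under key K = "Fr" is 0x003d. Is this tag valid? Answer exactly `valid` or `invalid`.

Key "Fr" = 46 72 is 2 bytes ≤ B = 3; zero-pad to 3 bytes: K' = 46 72 00.
K' ⊕ ipad = 70 44 36; K' ⊕ opad = 1a 2e 5c.
Inner hash: sum = 112+68+54+178+102 = 514 → 02 02.
Outer hash (recomputed tag): sum = 26+46+92+2+2 = 168 → 00 a8.
Recomputed tag = 00a8; claimed = 003d → mismatch.

invalid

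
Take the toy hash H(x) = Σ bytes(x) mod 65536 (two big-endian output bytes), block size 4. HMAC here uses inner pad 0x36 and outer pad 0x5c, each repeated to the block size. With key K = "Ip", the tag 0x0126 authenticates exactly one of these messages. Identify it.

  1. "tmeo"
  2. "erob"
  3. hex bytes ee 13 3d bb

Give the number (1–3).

3

Key "Ip" = 49 70 is 2 bytes ≤ B = 4; zero-pad to 4 bytes: K' = 49 70 00 00.
K' ⊕ ipad = 7f 46 36 36; K' ⊕ opad = 15 2c 5c 5c.
m1: inner = H(7f 46 36 36 74 6d 65 6f) = 02 e6; tag = H(15 2c 5c 5c 02 e6) = 01e1
m2: inner = H(7f 46 36 36 65 72 6f 62) = 02 d9; tag = H(15 2c 5c 5c 02 d9) = 01d4
m3: inner = H(7f 46 36 36 ee 13 3d bb) = 03 2a; tag = H(15 2c 5c 5c 03 2a) = 0126 ← matches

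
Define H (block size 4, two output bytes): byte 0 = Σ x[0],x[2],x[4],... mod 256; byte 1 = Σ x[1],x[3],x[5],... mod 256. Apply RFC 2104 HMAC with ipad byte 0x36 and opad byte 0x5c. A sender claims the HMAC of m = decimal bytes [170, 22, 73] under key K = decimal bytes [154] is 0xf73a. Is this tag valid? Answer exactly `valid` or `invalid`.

Key decimal bytes [154] = 9a is 1 byte ≤ B = 4; zero-pad to 4 bytes: K' = 9a 00 00 00.
K' ⊕ ipad = ac 36 36 36; K' ⊕ opad = c6 5c 5c 5c.
Inner hash: even-index sum = 469 mod 256 = 213; odd-index sum = 130 mod 256 = 130 → d5 82.
Outer hash (recomputed tag): even-index sum = 503 mod 256 = 247; odd-index sum = 314 mod 256 = 58 → f7 3a.
Recomputed tag = f73a; claimed = f73a → match.

valid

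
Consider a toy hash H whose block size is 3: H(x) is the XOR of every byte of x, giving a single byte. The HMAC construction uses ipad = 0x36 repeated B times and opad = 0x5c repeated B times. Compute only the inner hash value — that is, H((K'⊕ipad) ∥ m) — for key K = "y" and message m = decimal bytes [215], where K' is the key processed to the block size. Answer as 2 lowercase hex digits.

98

Key "y" = 79 is 1 byte ≤ B = 3; zero-pad to 3 bytes: K' = 79 00 00.
K' ⊕ ipad = 4f 36 36.
Inner input = 4f 36 36 ∥ d7.
Inner hash: XOR 4f⊕36⊕36⊕d7 = 98.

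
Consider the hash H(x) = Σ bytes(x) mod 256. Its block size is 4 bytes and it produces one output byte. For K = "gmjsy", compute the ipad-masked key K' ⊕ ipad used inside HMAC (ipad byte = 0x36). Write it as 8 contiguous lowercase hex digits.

Key "gmjsy" = 67 6d 6a 73 79 is 5 bytes > B = 4, so hash it first: H(key) = 2a, then zero-pad to 4 bytes: K' = 2a 00 00 00.
XOR each byte with 0x36: 2a⊕36=1c, 00⊕36=36, 00⊕36=36, 00⊕36=36.

1c363636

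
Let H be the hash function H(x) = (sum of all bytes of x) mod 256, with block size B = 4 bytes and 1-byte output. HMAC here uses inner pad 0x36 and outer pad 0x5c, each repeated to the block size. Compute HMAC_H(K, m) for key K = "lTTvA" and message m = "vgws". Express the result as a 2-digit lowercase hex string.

Key "lTTvA" = 6c 54 54 76 41 is 5 bytes > B = 4, so hash it first: H(key) = cb, then zero-pad to 4 bytes: K' = cb 00 00 00.
K' ⊕ ipad = fd 36 36 36.  K' ⊕ opad = 97 5c 5c 5c.
Inner input = (K'⊕ipad) ∥ m = fd 36 36 36 ∥ 76 67 77 73.
Inner hash: sum = 253+54+54+54+118+103+119+115 = 870; mod 256 = 102 → 66.
Outer input = (K'⊕opad) ∥ inner = 97 5c 5c 5c ∥ 66.
Outer hash (tag): sum = 151+92+92+92+102 = 529; mod 256 = 17 → 11.

11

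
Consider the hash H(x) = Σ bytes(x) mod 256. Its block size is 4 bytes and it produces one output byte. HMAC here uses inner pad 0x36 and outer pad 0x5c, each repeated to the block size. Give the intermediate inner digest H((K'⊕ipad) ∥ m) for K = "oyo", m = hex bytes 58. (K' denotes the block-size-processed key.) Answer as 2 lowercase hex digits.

Key "oyo" = 6f 79 6f is 3 bytes ≤ B = 4; zero-pad to 4 bytes: K' = 6f 79 6f 00.
K' ⊕ ipad = 59 4f 59 36.
Inner input = 59 4f 59 36 ∥ 58.
Inner hash: sum = 89+79+89+54+88 = 399; mod 256 = 143 → 8f.

8f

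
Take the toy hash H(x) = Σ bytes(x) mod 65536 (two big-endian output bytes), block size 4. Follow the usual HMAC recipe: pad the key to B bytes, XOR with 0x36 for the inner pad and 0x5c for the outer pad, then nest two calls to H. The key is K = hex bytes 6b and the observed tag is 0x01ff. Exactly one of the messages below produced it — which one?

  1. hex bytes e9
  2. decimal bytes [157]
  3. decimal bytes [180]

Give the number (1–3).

Key hex bytes 6b is 1 byte ≤ B = 4; zero-pad to 4 bytes: K' = 6b 00 00 00.
K' ⊕ ipad = 5d 36 36 36; K' ⊕ opad = 37 5c 5c 5c.
m1: inner = H(5d 36 36 36 e9) = 01 e8; tag = H(37 5c 5c 5c 01 e8) = 0234
m2: inner = H(5d 36 36 36 9d) = 01 9c; tag = H(37 5c 5c 5c 01 9c) = 01e8
m3: inner = H(5d 36 36 36 b4) = 01 b3; tag = H(37 5c 5c 5c 01 b3) = 01ff ← matches

3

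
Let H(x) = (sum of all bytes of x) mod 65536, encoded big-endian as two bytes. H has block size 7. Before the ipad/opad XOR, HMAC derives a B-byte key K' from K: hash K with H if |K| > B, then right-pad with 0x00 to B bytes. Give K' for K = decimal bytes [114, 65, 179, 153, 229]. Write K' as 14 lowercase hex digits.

7241b399e50000

Key decimal bytes [114, 65, 179, 153, 229] = 72 41 b3 99 e5 is 5 bytes ≤ B = 7; zero-pad to 7 bytes: K' = 72 41 b3 99 e5 00 00.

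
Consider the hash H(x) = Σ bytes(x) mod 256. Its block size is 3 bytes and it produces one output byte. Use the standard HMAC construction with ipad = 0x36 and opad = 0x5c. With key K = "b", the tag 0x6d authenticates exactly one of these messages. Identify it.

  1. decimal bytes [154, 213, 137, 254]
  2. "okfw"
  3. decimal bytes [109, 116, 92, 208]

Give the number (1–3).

2

Key "b" = 62 is 1 byte ≤ B = 3; zero-pad to 3 bytes: K' = 62 00 00.
K' ⊕ ipad = 54 36 36; K' ⊕ opad = 3e 5c 5c.
m1: inner = H(54 36 36 9a d5 89 fe) = b6; tag = H(3e 5c 5c b6) = ac
m2: inner = H(54 36 36 6f 6b 66 77) = 77; tag = H(3e 5c 5c 77) = 6d ← matches
m3: inner = H(54 36 36 6d 74 5c d0) = cd; tag = H(3e 5c 5c cd) = c3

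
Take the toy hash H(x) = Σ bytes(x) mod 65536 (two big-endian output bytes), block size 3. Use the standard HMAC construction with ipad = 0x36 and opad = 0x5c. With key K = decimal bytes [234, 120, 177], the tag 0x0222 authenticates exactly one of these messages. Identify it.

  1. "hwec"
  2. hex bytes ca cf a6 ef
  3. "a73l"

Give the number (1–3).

1

Key decimal bytes [234, 120, 177] = ea 78 b1 is exactly B = 3 bytes: K' = ea 78 b1.
K' ⊕ ipad = dc 4e 87; K' ⊕ opad = b6 24 ed.
m1: inner = H(dc 4e 87 68 77 65 63) = 03 58; tag = H(b6 24 ed 03 58) = 0222 ← matches
m2: inner = H(dc 4e 87 ca cf a6 ef) = 04 df; tag = H(b6 24 ed 04 df) = 02aa
m3: inner = H(dc 4e 87 61 37 33 6c) = 02 e8; tag = H(b6 24 ed 02 e8) = 02b1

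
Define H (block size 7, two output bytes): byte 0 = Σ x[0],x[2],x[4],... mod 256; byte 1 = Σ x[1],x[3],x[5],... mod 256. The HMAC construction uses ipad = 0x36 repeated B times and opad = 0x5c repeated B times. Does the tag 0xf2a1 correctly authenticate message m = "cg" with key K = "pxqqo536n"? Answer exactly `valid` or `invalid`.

invalid

Key "pxqqo536n" = 70 78 71 71 6f 35 33 36 6e is 9 bytes > B = 7, so hash it first: H(key) = f1 54, then zero-pad to 7 bytes: K' = f1 54 00 00 00 00 00.
K' ⊕ ipad = c7 62 36 36 36 36 36; K' ⊕ opad = ad 08 5c 5c 5c 5c 5c.
Inner hash: even-index sum = 464 mod 256 = 208; odd-index sum = 305 mod 256 = 49 → d0 31.
Outer hash (recomputed tag): even-index sum = 498 mod 256 = 242; odd-index sum = 400 mod 256 = 144 → f2 90.
Recomputed tag = f290; claimed = f2a1 → mismatch.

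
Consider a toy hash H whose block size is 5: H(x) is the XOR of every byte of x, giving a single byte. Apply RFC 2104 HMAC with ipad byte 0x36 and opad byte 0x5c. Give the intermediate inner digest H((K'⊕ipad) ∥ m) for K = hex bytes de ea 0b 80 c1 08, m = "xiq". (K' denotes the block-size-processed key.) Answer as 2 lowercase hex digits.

20

Key hex bytes de ea 0b 80 c1 08 is 6 bytes > B = 5, so hash it first: H(key) = 76, then zero-pad to 5 bytes: K' = 76 00 00 00 00.
K' ⊕ ipad = 40 36 36 36 36.
Inner input = 40 36 36 36 36 ∥ 78 69 71.
Inner hash: XOR 40⊕36⊕36⊕36⊕36⊕78⊕69⊕71 = 20.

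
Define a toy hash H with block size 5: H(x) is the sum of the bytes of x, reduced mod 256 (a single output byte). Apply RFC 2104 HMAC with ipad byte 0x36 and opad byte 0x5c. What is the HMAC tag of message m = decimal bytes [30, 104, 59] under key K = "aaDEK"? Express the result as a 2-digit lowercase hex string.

93

Key "aaDEK" = 61 61 44 45 4b is exactly B = 5 bytes: K' = 61 61 44 45 4b.
K' ⊕ ipad = 57 57 72 73 7d.  K' ⊕ opad = 3d 3d 18 19 17.
Inner input = (K'⊕ipad) ∥ m = 57 57 72 73 7d ∥ 1e 68 3b.
Inner hash: sum = 87+87+114+115+125+30+104+59 = 721; mod 256 = 209 → d1.
Outer input = (K'⊕opad) ∥ inner = 3d 3d 18 19 17 ∥ d1.
Outer hash (tag): sum = 61+61+24+25+23+209 = 403; mod 256 = 147 → 93.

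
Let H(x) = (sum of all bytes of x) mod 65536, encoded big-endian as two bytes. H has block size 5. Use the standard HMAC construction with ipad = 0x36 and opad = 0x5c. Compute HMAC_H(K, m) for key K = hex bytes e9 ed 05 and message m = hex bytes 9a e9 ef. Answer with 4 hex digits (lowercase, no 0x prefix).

Key hex bytes e9 ed 05 is 3 bytes ≤ B = 5; zero-pad to 5 bytes: K' = e9 ed 05 00 00.
K' ⊕ ipad = df db 33 36 36.  K' ⊕ opad = b5 b1 59 5c 5c.
Inner input = (K'⊕ipad) ∥ m = df db 33 36 36 ∥ 9a e9 ef.
Inner hash: sum = 223+219+51+54+54+154+233+239 = 1227 → 04 cb.
Outer input = (K'⊕opad) ∥ inner = b5 b1 59 5c 5c ∥ 04 cb.
Outer hash (tag): sum = 181+177+89+92+92+4+203 = 838 → 03 46.

0346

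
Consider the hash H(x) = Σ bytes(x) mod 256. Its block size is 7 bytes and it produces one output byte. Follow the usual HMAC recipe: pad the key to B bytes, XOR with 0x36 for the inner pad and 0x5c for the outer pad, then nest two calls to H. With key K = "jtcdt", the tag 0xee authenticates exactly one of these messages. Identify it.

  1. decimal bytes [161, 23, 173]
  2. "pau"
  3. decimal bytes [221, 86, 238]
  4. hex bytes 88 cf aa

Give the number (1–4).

Key "jtcdt" = 6a 74 63 64 74 is 5 bytes ≤ B = 7; zero-pad to 7 bytes: K' = 6a 74 63 64 74 00 00.
K' ⊕ ipad = 5c 42 55 52 42 36 36; K' ⊕ opad = 36 28 3f 38 28 5c 5c.
m1: inner = H(5c 42 55 52 42 36 36 a1 17 ad) = 58; tag = H(36 28 3f 38 28 5c 5c 58) = 0d
m2: inner = H(5c 42 55 52 42 36 36 70 61 75) = 39; tag = H(36 28 3f 38 28 5c 5c 39) = ee ← matches
m3: inner = H(5c 42 55 52 42 36 36 dd 56 ee) = 14; tag = H(36 28 3f 38 28 5c 5c 14) = c9
m4: inner = H(5c 42 55 52 42 36 36 88 cf aa) = f4; tag = H(36 28 3f 38 28 5c 5c f4) = a9

2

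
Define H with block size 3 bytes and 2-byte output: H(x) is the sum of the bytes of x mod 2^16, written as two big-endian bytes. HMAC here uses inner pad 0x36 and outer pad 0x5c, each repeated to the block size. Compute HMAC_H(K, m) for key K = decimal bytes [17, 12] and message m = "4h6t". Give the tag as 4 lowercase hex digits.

01d7

Key decimal bytes [17, 12] = 11 0c is 2 bytes ≤ B = 3; zero-pad to 3 bytes: K' = 11 0c 00.
K' ⊕ ipad = 27 3a 36.  K' ⊕ opad = 4d 50 5c.
Inner input = (K'⊕ipad) ∥ m = 27 3a 36 ∥ 34 68 36 74.
Inner hash: sum = 39+58+54+52+104+54+116 = 477 → 01 dd.
Outer input = (K'⊕opad) ∥ inner = 4d 50 5c ∥ 01 dd.
Outer hash (tag): sum = 77+80+92+1+221 = 471 → 01 d7.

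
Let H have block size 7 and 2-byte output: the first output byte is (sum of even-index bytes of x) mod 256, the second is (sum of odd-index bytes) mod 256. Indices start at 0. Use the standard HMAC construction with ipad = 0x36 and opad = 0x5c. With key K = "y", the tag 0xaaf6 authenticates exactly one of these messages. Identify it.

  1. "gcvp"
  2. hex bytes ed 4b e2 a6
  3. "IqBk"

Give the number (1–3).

2

Key "y" = 79 is 1 byte ≤ B = 7; zero-pad to 7 bytes: K' = 79 00 00 00 00 00 00.
K' ⊕ ipad = 4f 36 36 36 36 36 36; K' ⊕ opad = 25 5c 5c 5c 5c 5c 5c.
m1: inner = H(4f 36 36 36 36 36 36 67 63 76 70) = c4 7f; tag = H(25 5c 5c 5c 5c 5c 5c c4 7f) = b8d8
m2: inner = H(4f 36 36 36 36 36 36 ed 4b e2 a6) = e2 71; tag = H(25 5c 5c 5c 5c 5c 5c e2 71) = aaf6 ← matches
m3: inner = H(4f 36 36 36 36 36 36 49 71 42 6b) = cd 2d; tag = H(25 5c 5c 5c 5c 5c 5c cd 2d) = 66e1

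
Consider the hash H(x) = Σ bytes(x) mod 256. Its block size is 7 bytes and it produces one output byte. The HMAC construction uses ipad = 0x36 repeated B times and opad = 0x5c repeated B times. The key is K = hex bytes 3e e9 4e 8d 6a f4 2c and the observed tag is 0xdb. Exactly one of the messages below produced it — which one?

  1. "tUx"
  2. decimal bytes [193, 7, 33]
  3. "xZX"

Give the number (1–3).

Key hex bytes 3e e9 4e 8d 6a f4 2c is exactly B = 7 bytes: K' = 3e e9 4e 8d 6a f4 2c.
K' ⊕ ipad = 08 df 78 bb 5c c2 1a; K' ⊕ opad = 62 b5 12 d1 36 a8 70.
m1: inner = H(08 df 78 bb 5c c2 1a 74 55 78) = 93; tag = H(62 b5 12 d1 36 a8 70 93) = db ← matches
m2: inner = H(08 df 78 bb 5c c2 1a c1 07 21) = 3b; tag = H(62 b5 12 d1 36 a8 70 3b) = 83
m3: inner = H(08 df 78 bb 5c c2 1a 78 5a 58) = 7c; tag = H(62 b5 12 d1 36 a8 70 7c) = c4

1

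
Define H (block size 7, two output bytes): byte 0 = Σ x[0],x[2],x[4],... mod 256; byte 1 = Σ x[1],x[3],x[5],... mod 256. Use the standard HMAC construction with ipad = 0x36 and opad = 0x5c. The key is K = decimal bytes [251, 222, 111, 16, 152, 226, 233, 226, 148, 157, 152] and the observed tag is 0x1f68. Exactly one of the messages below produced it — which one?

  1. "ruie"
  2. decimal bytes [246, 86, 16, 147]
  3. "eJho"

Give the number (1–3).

1

Key decimal bytes [251, 222, 111, 16, 152, 226, 233, 226, 148, 157, 152] = fb de 6f 10 98 e2 e9 e2 94 9d 98 is 11 bytes > B = 7, so hash it first: H(key) = 17 4f, then zero-pad to 7 bytes: K' = 17 4f 00 00 00 00 00.
K' ⊕ ipad = 21 79 36 36 36 36 36; K' ⊕ opad = 4b 13 5c 5c 5c 5c 5c.
m1: inner = H(21 79 36 36 36 36 36 72 75 69 65) = 9d c0; tag = H(4b 13 5c 5c 5c 5c 5c 9d c0) = 1f68 ← matches
m2: inner = H(21 79 36 36 36 36 36 f6 56 10 93) = ac eb; tag = H(4b 13 5c 5c 5c 5c 5c ac eb) = 4a77
m3: inner = H(21 79 36 36 36 36 36 65 4a 68 6f) = 7c b2; tag = H(4b 13 5c 5c 5c 5c 5c 7c b2) = 1147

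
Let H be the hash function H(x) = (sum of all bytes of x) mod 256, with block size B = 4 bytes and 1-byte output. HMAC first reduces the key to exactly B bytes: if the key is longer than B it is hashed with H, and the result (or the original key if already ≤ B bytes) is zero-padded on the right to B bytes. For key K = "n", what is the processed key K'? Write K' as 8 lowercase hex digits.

Key "n" = 6e is 1 byte ≤ B = 4; zero-pad to 4 bytes: K' = 6e 00 00 00.

6e000000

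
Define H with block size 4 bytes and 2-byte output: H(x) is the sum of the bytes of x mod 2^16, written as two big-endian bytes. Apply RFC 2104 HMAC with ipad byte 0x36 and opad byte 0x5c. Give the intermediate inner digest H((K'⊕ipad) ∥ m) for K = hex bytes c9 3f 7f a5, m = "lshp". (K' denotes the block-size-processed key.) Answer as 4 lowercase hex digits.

Key hex bytes c9 3f 7f a5 is exactly B = 4 bytes: K' = c9 3f 7f a5.
K' ⊕ ipad = ff 09 49 93.
Inner input = ff 09 49 93 ∥ 6c 73 68 70.
Inner hash: sum = 255+9+73+147+108+115+104+112 = 923 → 03 9b.

039b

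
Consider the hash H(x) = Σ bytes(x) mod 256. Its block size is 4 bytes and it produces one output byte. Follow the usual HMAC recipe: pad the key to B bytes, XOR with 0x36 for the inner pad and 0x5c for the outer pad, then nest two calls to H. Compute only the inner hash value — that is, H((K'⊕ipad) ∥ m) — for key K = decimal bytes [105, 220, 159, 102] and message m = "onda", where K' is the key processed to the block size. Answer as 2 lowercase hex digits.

Key decimal bytes [105, 220, 159, 102] = 69 dc 9f 66 is exactly B = 4 bytes: K' = 69 dc 9f 66.
K' ⊕ ipad = 5f ea a9 50.
Inner input = 5f ea a9 50 ∥ 6f 6e 64 61.
Inner hash: sum = 95+234+169+80+111+110+100+97 = 996; mod 256 = 228 → e4.

e4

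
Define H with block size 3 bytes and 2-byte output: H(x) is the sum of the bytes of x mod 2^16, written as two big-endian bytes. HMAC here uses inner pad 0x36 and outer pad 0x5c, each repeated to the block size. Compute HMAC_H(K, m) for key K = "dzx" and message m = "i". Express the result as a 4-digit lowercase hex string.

00d8

Key "dzx" = 64 7a 78 is exactly B = 3 bytes: K' = 64 7a 78.
K' ⊕ ipad = 52 4c 4e.  K' ⊕ opad = 38 26 24.
Inner input = (K'⊕ipad) ∥ m = 52 4c 4e ∥ 69.
Inner hash: sum = 82+76+78+105 = 341 → 01 55.
Outer input = (K'⊕opad) ∥ inner = 38 26 24 ∥ 01 55.
Outer hash (tag): sum = 56+38+36+1+85 = 216 → 00 d8.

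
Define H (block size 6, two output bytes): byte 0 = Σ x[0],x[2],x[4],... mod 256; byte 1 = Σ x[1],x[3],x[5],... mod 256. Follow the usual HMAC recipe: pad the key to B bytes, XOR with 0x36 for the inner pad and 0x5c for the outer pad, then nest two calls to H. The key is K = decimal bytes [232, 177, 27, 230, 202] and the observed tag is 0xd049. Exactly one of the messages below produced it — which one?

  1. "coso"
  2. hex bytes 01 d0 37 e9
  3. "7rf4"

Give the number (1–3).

Key decimal bytes [232, 177, 27, 230, 202] = e8 b1 1b e6 ca is 5 bytes ≤ B = 6; zero-pad to 6 bytes: K' = e8 b1 1b e6 ca 00.
K' ⊕ ipad = de 87 2d d0 fc 36; K' ⊕ opad = b4 ed 47 ba 96 5c.
m1: inner = H(de 87 2d d0 fc 36 63 6f 73 6f) = dd 6b; tag = H(b4 ed 47 ba 96 5c dd 6b) = 6e6e
m2: inner = H(de 87 2d d0 fc 36 01 d0 37 e9) = 3f 46; tag = H(b4 ed 47 ba 96 5c 3f 46) = d049 ← matches
m3: inner = H(de 87 2d d0 fc 36 37 72 66 34) = a4 33; tag = H(b4 ed 47 ba 96 5c a4 33) = 3536

2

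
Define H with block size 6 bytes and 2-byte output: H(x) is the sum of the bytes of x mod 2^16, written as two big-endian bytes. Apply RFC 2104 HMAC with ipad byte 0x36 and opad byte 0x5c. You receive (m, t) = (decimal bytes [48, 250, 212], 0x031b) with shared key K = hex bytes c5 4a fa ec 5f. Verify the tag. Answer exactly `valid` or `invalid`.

Key hex bytes c5 4a fa ec 5f is 5 bytes ≤ B = 6; zero-pad to 6 bytes: K' = c5 4a fa ec 5f 00.
K' ⊕ ipad = f3 7c cc da 69 36; K' ⊕ opad = 99 16 a6 b0 03 5c.
Inner hash: sum = 243+124+204+218+105+54+48+250+212 = 1458 → 05 b2.
Outer hash (recomputed tag): sum = 153+22+166+176+3+92+5+178 = 795 → 03 1b.
Recomputed tag = 031b; claimed = 031b → match.

valid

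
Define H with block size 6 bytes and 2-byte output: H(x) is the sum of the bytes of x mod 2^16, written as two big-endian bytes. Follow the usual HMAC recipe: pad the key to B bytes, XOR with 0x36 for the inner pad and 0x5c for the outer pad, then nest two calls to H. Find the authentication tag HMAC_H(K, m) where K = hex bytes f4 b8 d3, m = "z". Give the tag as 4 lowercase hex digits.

Key hex bytes f4 b8 d3 is 3 bytes ≤ B = 6; zero-pad to 6 bytes: K' = f4 b8 d3 00 00 00.
K' ⊕ ipad = c2 8e e5 36 36 36.  K' ⊕ opad = a8 e4 8f 5c 5c 5c.
Inner input = (K'⊕ipad) ∥ m = c2 8e e5 36 36 36 ∥ 7a.
Inner hash: sum = 194+142+229+54+54+54+122 = 849 → 03 51.
Outer input = (K'⊕opad) ∥ inner = a8 e4 8f 5c 5c 5c ∥ 03 51.
Outer hash (tag): sum = 168+228+143+92+92+92+3+81 = 899 → 03 83.

0383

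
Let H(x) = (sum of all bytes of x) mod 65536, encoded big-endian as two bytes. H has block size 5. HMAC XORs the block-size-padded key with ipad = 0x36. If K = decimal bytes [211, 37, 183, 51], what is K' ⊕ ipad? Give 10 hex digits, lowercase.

e513810536

Key decimal bytes [211, 37, 183, 51] = d3 25 b7 33 is 4 bytes ≤ B = 5; zero-pad to 5 bytes: K' = d3 25 b7 33 00.
XOR each byte with 0x36: d3⊕36=e5, 25⊕36=13, b7⊕36=81, 33⊕36=05, 00⊕36=36.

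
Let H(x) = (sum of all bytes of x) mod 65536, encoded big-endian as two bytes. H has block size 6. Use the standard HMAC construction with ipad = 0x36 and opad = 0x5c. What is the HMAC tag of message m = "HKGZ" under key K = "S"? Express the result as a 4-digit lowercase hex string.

Key "S" = 53 is 1 byte ≤ B = 6; zero-pad to 6 bytes: K' = 53 00 00 00 00 00.
K' ⊕ ipad = 65 36 36 36 36 36.  K' ⊕ opad = 0f 5c 5c 5c 5c 5c.
Inner input = (K'⊕ipad) ∥ m = 65 36 36 36 36 36 ∥ 48 4b 47 5a.
Inner hash: sum = 101+54+54+54+54+54+72+75+71+90 = 679 → 02 a7.
Outer input = (K'⊕opad) ∥ inner = 0f 5c 5c 5c 5c 5c ∥ 02 a7.
Outer hash (tag): sum = 15+92+92+92+92+92+2+167 = 644 → 02 84.

0284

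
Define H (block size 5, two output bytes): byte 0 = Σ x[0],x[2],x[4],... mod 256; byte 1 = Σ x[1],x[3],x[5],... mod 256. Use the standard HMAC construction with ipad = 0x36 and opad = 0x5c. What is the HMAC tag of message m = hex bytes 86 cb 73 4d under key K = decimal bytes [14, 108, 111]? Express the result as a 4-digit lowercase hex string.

Key decimal bytes [14, 108, 111] = 0e 6c 6f is 3 bytes ≤ B = 5; zero-pad to 5 bytes: K' = 0e 6c 6f 00 00.
K' ⊕ ipad = 38 5a 59 36 36.  K' ⊕ opad = 52 30 33 5c 5c.
Inner input = (K'⊕ipad) ∥ m = 38 5a 59 36 36 ∥ 86 cb 73 4d.
Inner hash: even-index sum = 479 mod 256 = 223; odd-index sum = 393 mod 256 = 137 → df 89.
Outer input = (K'⊕opad) ∥ inner = 52 30 33 5c 5c ∥ df 89.
Outer hash (tag): even-index sum = 362 mod 256 = 106; odd-index sum = 363 mod 256 = 107 → 6a 6b.

6a6b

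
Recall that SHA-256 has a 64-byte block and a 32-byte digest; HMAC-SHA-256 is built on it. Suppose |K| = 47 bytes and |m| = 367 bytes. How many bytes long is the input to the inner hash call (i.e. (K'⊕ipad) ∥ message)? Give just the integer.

Key is 47 ≤ 64 bytes, zero-padded: |K'| = 64.
Inner input = (K'⊕ipad) ∥ m → 64 + 367 = 431 bytes.

431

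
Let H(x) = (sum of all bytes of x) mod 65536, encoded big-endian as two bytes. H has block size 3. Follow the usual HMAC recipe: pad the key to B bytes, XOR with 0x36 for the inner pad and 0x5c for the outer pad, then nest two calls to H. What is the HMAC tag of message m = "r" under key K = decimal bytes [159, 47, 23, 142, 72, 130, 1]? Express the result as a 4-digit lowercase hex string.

Key decimal bytes [159, 47, 23, 142, 72, 130, 1] = 9f 2f 17 8e 48 82 01 is 7 bytes > B = 3, so hash it first: H(key) = 02 3e, then zero-pad to 3 bytes: K' = 02 3e 00.
K' ⊕ ipad = 34 08 36.  K' ⊕ opad = 5e 62 5c.
Inner input = (K'⊕ipad) ∥ m = 34 08 36 ∥ 72.
Inner hash: sum = 52+8+54+114 = 228 → 00 e4.
Outer input = (K'⊕opad) ∥ inner = 5e 62 5c ∥ 00 e4.
Outer hash (tag): sum = 94+98+92+0+228 = 512 → 02 00.

0200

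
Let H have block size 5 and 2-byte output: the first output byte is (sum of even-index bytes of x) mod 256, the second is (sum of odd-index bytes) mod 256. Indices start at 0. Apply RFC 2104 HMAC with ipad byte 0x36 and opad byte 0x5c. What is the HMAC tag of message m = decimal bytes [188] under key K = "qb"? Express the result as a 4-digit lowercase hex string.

Key "qb" = 71 62 is 2 bytes ≤ B = 5; zero-pad to 5 bytes: K' = 71 62 00 00 00.
K' ⊕ ipad = 47 54 36 36 36.  K' ⊕ opad = 2d 3e 5c 5c 5c.
Inner input = (K'⊕ipad) ∥ m = 47 54 36 36 36 ∥ bc.
Inner hash: even-index sum = 179 mod 256 = 179; odd-index sum = 326 mod 256 = 70 → b3 46.
Outer input = (K'⊕opad) ∥ inner = 2d 3e 5c 5c 5c ∥ b3 46.
Outer hash (tag): even-index sum = 299 mod 256 = 43; odd-index sum = 333 mod 256 = 77 → 2b 4d.

2b4d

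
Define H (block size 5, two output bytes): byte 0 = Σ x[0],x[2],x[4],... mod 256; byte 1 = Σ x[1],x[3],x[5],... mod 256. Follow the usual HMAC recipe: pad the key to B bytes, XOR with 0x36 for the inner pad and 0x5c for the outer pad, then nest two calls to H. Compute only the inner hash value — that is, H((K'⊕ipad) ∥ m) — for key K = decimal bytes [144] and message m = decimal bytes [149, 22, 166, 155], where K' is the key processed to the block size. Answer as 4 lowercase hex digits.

c3a7

Key decimal bytes [144] = 90 is 1 byte ≤ B = 5; zero-pad to 5 bytes: K' = 90 00 00 00 00.
K' ⊕ ipad = a6 36 36 36 36.
Inner input = a6 36 36 36 36 ∥ 95 16 a6 9b.
Inner hash: even-index sum = 451 mod 256 = 195; odd-index sum = 423 mod 256 = 167 → c3 a7.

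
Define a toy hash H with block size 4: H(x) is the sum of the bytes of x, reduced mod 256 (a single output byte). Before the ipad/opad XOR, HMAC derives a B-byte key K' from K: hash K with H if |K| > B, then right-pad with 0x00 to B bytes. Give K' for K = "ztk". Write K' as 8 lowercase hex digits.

7a746b00

Key "ztk" = 7a 74 6b is 3 bytes ≤ B = 4; zero-pad to 4 bytes: K' = 7a 74 6b 00.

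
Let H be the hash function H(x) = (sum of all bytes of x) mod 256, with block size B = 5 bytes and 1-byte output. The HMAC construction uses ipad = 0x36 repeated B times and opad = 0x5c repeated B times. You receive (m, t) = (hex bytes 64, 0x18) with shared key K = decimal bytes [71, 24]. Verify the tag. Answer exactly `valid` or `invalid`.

Key decimal bytes [71, 24] = 47 18 is 2 bytes ≤ B = 5; zero-pad to 5 bytes: K' = 47 18 00 00 00.
K' ⊕ ipad = 71 2e 36 36 36; K' ⊕ opad = 1b 44 5c 5c 5c.
Inner hash: sum = 113+46+54+54+54+100 = 421; mod 256 = 165 → a5.
Outer hash (recomputed tag): sum = 27+68+92+92+92+165 = 536; mod 256 = 24 → 18.
Recomputed tag = 18; claimed = 18 → match.

valid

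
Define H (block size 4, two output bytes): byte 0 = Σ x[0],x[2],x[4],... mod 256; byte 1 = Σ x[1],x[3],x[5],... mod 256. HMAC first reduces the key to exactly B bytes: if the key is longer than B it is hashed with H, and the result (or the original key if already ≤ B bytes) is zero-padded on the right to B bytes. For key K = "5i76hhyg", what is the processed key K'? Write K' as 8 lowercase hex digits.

|K| = 8 > B = 4, so first hash the key.
H(K): even-index sum = 333 mod 256 = 77; odd-index sum = 366 mod 256 = 110 → 4d 6e.
Zero-pad H(K) = 4d 6e to 4 bytes: K' = 4d 6e 00 00.

4d6e0000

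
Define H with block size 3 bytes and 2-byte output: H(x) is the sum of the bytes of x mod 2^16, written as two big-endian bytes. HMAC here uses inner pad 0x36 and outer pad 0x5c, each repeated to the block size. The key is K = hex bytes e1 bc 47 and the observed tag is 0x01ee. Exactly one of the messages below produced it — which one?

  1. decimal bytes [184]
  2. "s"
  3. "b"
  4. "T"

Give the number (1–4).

Key hex bytes e1 bc 47 is exactly B = 3 bytes: K' = e1 bc 47.
K' ⊕ ipad = d7 8a 71; K' ⊕ opad = bd e0 1b.
m1: inner = H(d7 8a 71 b8) = 02 8a; tag = H(bd e0 1b 02 8a) = 0244
m2: inner = H(d7 8a 71 73) = 02 45; tag = H(bd e0 1b 02 45) = 01ff
m3: inner = H(d7 8a 71 62) = 02 34; tag = H(bd e0 1b 02 34) = 01ee ← matches
m4: inner = H(d7 8a 71 54) = 02 26; tag = H(bd e0 1b 02 26) = 01e0

3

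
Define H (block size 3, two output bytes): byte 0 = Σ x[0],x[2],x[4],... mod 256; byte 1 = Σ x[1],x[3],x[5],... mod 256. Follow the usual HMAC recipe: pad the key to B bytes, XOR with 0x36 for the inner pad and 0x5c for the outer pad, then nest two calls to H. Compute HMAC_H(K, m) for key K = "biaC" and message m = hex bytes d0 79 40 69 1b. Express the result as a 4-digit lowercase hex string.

c0fd

Key "biaC" = 62 69 61 43 is 4 bytes > B = 3, so hash it first: H(key) = c3 ac, then zero-pad to 3 bytes: K' = c3 ac 00.
K' ⊕ ipad = f5 9a 36.  K' ⊕ opad = 9f f0 5c.
Inner input = (K'⊕ipad) ∥ m = f5 9a 36 ∥ d0 79 40 69 1b.
Inner hash: even-index sum = 525 mod 256 = 13; odd-index sum = 453 mod 256 = 197 → 0d c5.
Outer input = (K'⊕opad) ∥ inner = 9f f0 5c ∥ 0d c5.
Outer hash (tag): even-index sum = 448 mod 256 = 192; odd-index sum = 253 mod 256 = 253 → c0 fd.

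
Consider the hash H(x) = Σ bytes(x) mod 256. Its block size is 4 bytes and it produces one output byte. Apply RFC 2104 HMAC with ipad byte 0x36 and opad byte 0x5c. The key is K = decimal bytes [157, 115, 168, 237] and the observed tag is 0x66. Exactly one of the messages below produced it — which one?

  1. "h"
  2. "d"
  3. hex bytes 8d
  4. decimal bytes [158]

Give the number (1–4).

1

Key decimal bytes [157, 115, 168, 237] = 9d 73 a8 ed is exactly B = 4 bytes: K' = 9d 73 a8 ed.
K' ⊕ ipad = ab 45 9e db; K' ⊕ opad = c1 2f f4 b1.
m1: inner = H(ab 45 9e db 68) = d1; tag = H(c1 2f f4 b1 d1) = 66 ← matches
m2: inner = H(ab 45 9e db 64) = cd; tag = H(c1 2f f4 b1 cd) = 62
m3: inner = H(ab 45 9e db 8d) = f6; tag = H(c1 2f f4 b1 f6) = 8b
m4: inner = H(ab 45 9e db 9e) = 07; tag = H(c1 2f f4 b1 07) = 9c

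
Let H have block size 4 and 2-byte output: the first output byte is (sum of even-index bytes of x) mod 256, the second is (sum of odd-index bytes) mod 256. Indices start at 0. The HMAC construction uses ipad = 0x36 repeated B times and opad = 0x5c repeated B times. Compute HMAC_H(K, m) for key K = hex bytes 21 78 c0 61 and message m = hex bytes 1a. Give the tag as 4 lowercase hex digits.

4006

Key hex bytes 21 78 c0 61 is exactly B = 4 bytes: K' = 21 78 c0 61.
K' ⊕ ipad = 17 4e f6 57.  K' ⊕ opad = 7d 24 9c 3d.
Inner input = (K'⊕ipad) ∥ m = 17 4e f6 57 ∥ 1a.
Inner hash: even-index sum = 295 mod 256 = 39; odd-index sum = 165 mod 256 = 165 → 27 a5.
Outer input = (K'⊕opad) ∥ inner = 7d 24 9c 3d ∥ 27 a5.
Outer hash (tag): even-index sum = 320 mod 256 = 64; odd-index sum = 262 mod 256 = 6 → 40 06.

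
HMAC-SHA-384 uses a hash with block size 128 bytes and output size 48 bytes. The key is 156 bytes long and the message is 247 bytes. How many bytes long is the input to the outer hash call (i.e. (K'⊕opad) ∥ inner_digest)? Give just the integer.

Key is 156 > 128 bytes, so it is hashed to 48 bytes then zero-padded to 128: |K'| = 128.
Outer input = (K'⊕opad) ∥ H(inner) → 128 + 48 = 176 bytes.

176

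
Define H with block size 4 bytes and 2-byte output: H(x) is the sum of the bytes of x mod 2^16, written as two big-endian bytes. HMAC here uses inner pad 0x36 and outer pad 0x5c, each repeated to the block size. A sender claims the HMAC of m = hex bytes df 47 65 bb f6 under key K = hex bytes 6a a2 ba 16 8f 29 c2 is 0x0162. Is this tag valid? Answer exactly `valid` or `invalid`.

Key hex bytes 6a a2 ba 16 8f 29 c2 is 7 bytes > B = 4, so hash it first: H(key) = 03 56, then zero-pad to 4 bytes: K' = 03 56 00 00.
K' ⊕ ipad = 35 60 36 36; K' ⊕ opad = 5f 0a 5c 5c.
Inner hash: sum = 53+96+54+54+223+71+101+187+246 = 1085 → 04 3d.
Outer hash (recomputed tag): sum = 95+10+92+92+4+61 = 354 → 01 62.
Recomputed tag = 0162; claimed = 0162 → match.

valid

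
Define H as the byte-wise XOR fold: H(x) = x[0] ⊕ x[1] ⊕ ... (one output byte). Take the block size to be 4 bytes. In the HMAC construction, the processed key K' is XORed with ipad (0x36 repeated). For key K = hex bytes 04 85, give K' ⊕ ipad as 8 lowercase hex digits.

Key hex bytes 04 85 is 2 bytes ≤ B = 4; zero-pad to 4 bytes: K' = 04 85 00 00.
XOR each byte with 0x36: 04⊕36=32, 85⊕36=b3, 00⊕36=36, 00⊕36=36.

32b33636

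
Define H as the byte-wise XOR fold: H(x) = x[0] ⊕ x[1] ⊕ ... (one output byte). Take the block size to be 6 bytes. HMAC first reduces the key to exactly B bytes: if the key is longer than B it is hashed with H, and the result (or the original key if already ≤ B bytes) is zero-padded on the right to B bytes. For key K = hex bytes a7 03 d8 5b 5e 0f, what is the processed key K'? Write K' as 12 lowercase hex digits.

a703d85b5e0f

Key hex bytes a7 03 d8 5b 5e 0f is exactly B = 6 bytes: K' = a7 03 d8 5b 5e 0f.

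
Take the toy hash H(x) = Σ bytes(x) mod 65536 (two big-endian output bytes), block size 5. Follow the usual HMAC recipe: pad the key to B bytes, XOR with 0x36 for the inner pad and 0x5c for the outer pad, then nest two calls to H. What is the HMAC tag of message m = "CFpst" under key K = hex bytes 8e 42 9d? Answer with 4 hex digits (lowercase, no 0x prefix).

0290

Key hex bytes 8e 42 9d is 3 bytes ≤ B = 5; zero-pad to 5 bytes: K' = 8e 42 9d 00 00.
K' ⊕ ipad = b8 74 ab 36 36.  K' ⊕ opad = d2 1e c1 5c 5c.
Inner input = (K'⊕ipad) ∥ m = b8 74 ab 36 36 ∥ 43 46 70 73 74.
Inner hash: sum = 184+116+171+54+54+67+70+112+115+116 = 1059 → 04 23.
Outer input = (K'⊕opad) ∥ inner = d2 1e c1 5c 5c ∥ 04 23.
Outer hash (tag): sum = 210+30+193+92+92+4+35 = 656 → 02 90.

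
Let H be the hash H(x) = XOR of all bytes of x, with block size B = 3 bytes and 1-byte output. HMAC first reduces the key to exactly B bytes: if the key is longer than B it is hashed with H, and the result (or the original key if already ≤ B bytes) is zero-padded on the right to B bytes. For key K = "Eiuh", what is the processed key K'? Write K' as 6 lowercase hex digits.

|K| = 4 > B = 3, so first hash the key.
H(K): XOR 45⊕69⊕75⊕68 = 31.
Zero-pad H(K) = 31 to 3 bytes: K' = 31 00 00.

310000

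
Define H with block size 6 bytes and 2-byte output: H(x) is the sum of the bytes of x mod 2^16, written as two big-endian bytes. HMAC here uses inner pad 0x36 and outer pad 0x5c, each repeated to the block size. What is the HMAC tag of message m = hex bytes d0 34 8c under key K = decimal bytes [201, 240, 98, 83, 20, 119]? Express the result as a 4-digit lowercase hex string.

Key decimal bytes [201, 240, 98, 83, 20, 119] = c9 f0 62 53 14 77 is exactly B = 6 bytes: K' = c9 f0 62 53 14 77.
K' ⊕ ipad = ff c6 54 65 22 41.  K' ⊕ opad = 95 ac 3e 0f 48 2b.
Inner input = (K'⊕ipad) ∥ m = ff c6 54 65 22 41 ∥ d0 34 8c.
Inner hash: sum = 255+198+84+101+34+65+208+52+140 = 1137 → 04 71.
Outer input = (K'⊕opad) ∥ inner = 95 ac 3e 0f 48 2b ∥ 04 71.
Outer hash (tag): sum = 149+172+62+15+72+43+4+113 = 630 → 02 76.

0276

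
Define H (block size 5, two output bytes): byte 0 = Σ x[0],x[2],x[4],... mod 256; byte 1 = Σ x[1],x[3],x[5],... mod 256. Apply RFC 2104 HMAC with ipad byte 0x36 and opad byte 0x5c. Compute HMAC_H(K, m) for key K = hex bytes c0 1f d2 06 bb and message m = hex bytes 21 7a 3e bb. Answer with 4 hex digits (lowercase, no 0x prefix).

c939

Key hex bytes c0 1f d2 06 bb is exactly B = 5 bytes: K' = c0 1f d2 06 bb.
K' ⊕ ipad = f6 29 e4 30 8d.  K' ⊕ opad = 9c 43 8e 5a e7.
Inner input = (K'⊕ipad) ∥ m = f6 29 e4 30 8d ∥ 21 7a 3e bb.
Inner hash: even-index sum = 924 mod 256 = 156; odd-index sum = 184 mod 256 = 184 → 9c b8.
Outer input = (K'⊕opad) ∥ inner = 9c 43 8e 5a e7 ∥ 9c b8.
Outer hash (tag): even-index sum = 713 mod 256 = 201; odd-index sum = 313 mod 256 = 57 → c9 39.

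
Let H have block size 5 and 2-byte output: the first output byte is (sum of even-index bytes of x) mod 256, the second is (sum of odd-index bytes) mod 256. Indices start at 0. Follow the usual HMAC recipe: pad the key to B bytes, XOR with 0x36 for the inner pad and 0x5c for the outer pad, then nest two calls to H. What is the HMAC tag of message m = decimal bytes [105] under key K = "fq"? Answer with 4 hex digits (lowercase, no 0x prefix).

Key "fq" = 66 71 is 2 bytes ≤ B = 5; zero-pad to 5 bytes: K' = 66 71 00 00 00.
K' ⊕ ipad = 50 47 36 36 36.  K' ⊕ opad = 3a 2d 5c 5c 5c.
Inner input = (K'⊕ipad) ∥ m = 50 47 36 36 36 ∥ 69.
Inner hash: even-index sum = 188 mod 256 = 188; odd-index sum = 230 mod 256 = 230 → bc e6.
Outer input = (K'⊕opad) ∥ inner = 3a 2d 5c 5c 5c ∥ bc e6.
Outer hash (tag): even-index sum = 472 mod 256 = 216; odd-index sum = 325 mod 256 = 69 → d8 45.

d845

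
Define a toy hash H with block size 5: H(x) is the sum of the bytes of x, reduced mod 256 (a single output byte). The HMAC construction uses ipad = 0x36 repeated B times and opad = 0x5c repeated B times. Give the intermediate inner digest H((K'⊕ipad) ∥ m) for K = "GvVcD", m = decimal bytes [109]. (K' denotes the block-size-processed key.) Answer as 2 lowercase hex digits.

45

Key "GvVcD" = 47 76 56 63 44 is exactly B = 5 bytes: K' = 47 76 56 63 44.
K' ⊕ ipad = 71 40 60 55 72.
Inner input = 71 40 60 55 72 ∥ 6d.
Inner hash: sum = 113+64+96+85+114+109 = 581; mod 256 = 69 → 45.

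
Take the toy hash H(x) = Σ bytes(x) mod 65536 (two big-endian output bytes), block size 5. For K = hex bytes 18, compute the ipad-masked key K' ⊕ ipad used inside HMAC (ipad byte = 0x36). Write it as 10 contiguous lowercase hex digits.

Key hex bytes 18 is 1 byte ≤ B = 5; zero-pad to 5 bytes: K' = 18 00 00 00 00.
XOR each byte with 0x36: 18⊕36=2e, 00⊕36=36, 00⊕36=36, 00⊕36=36, 00⊕36=36.

2e36363636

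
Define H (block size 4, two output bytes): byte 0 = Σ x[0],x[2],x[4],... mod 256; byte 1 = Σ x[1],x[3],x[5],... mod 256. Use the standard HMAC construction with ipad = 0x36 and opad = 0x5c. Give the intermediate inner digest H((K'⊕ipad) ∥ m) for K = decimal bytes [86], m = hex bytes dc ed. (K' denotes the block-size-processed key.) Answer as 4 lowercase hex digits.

Key decimal bytes [86] = 56 is 1 byte ≤ B = 4; zero-pad to 4 bytes: K' = 56 00 00 00.
K' ⊕ ipad = 60 36 36 36.
Inner input = 60 36 36 36 ∥ dc ed.
Inner hash: even-index sum = 370 mod 256 = 114; odd-index sum = 345 mod 256 = 89 → 72 59.

7259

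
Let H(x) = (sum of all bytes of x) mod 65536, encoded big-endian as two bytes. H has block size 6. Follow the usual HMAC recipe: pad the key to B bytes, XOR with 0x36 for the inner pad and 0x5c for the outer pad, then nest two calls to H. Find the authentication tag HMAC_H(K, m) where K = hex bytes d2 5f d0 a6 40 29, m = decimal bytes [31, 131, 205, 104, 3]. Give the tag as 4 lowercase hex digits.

Key hex bytes d2 5f d0 a6 40 29 is exactly B = 6 bytes: K' = d2 5f d0 a6 40 29.
K' ⊕ ipad = e4 69 e6 90 76 1f.  K' ⊕ opad = 8e 03 8c fa 1c 75.
Inner input = (K'⊕ipad) ∥ m = e4 69 e6 90 76 1f ∥ 1f 83 cd 68 03.
Inner hash: sum = 228+105+230+144+118+31+31+131+205+104+3 = 1330 → 05 32.
Outer input = (K'⊕opad) ∥ inner = 8e 03 8c fa 1c 75 ∥ 05 32.
Outer hash (tag): sum = 142+3+140+250+28+117+5+50 = 735 → 02 df.

02df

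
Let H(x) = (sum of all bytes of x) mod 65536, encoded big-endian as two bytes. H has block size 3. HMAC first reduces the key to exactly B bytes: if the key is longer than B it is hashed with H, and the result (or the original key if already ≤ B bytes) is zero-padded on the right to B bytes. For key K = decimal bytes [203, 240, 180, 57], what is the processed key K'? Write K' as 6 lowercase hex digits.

02a800

|K| = 4 > B = 3, so first hash the key.
H(K): sum = 203+240+180+57 = 680 → 02 a8.
Zero-pad H(K) = 02 a8 to 3 bytes: K' = 02 a8 00.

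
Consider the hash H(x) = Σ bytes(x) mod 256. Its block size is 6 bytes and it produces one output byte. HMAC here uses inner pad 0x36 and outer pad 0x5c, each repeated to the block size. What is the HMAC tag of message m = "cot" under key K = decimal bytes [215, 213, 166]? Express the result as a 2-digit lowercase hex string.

Key decimal bytes [215, 213, 166] = d7 d5 a6 is 3 bytes ≤ B = 6; zero-pad to 6 bytes: K' = d7 d5 a6 00 00 00.
K' ⊕ ipad = e1 e3 90 36 36 36.  K' ⊕ opad = 8b 89 fa 5c 5c 5c.
Inner input = (K'⊕ipad) ∥ m = e1 e3 90 36 36 36 ∥ 63 6f 74.
Inner hash: sum = 225+227+144+54+54+54+99+111+116 = 1084; mod 256 = 60 → 3c.
Outer input = (K'⊕opad) ∥ inner = 8b 89 fa 5c 5c 5c ∥ 3c.
Outer hash (tag): sum = 139+137+250+92+92+92+60 = 862; mod 256 = 94 → 5e.

5e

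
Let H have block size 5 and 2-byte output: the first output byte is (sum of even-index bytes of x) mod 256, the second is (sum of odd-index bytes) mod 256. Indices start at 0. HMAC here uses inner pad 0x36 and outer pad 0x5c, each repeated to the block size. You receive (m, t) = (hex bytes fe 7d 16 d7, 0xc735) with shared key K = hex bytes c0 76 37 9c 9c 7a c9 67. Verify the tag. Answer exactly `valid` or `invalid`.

valid

Key hex bytes c0 76 37 9c 9c 7a c9 67 is 8 bytes > B = 5, so hash it first: H(key) = 5c f3, then zero-pad to 5 bytes: K' = 5c f3 00 00 00.
K' ⊕ ipad = 6a c5 36 36 36; K' ⊕ opad = 00 af 5c 5c 5c.
Inner hash: even-index sum = 554 mod 256 = 42; odd-index sum = 527 mod 256 = 15 → 2a 0f.
Outer hash (recomputed tag): even-index sum = 199 mod 256 = 199; odd-index sum = 309 mod 256 = 53 → c7 35.
Recomputed tag = c735; claimed = c735 → match.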